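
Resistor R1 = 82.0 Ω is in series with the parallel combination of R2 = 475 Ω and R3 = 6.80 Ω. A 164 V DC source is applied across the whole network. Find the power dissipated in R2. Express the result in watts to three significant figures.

First combine the parallel branches into one equivalent R_p, then R1 + R_p is a series pair.
R_p = (475×6.80)/(475+6.80) = 6.704 Ω
R_total = 82.0 + 6.704 = 88.70 Ω
I = V / R_total = 164 / 88.70 = 1.849 A
Voltage across the parallel pair: V_p = I × R_p = 1.849 × 6.704 = 12.39 V
R2 sees V_p directly, so P = V_p² / R2.
P_R2 = (12.39)² / 475 = 0.3234 W

0.323 W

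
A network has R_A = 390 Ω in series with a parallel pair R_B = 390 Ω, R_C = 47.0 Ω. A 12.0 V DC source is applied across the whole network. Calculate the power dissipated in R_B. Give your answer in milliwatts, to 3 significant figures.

3.48 mW

Collapse R_B‖R_C to a single equivalent, reducing the network to two series elements.
R_p = (390×47.0)/(390+47.0) = 41.95 Ω
R_total = 390 + 41.95 = 431.9 Ω
I = V / R_total = 12.0 / 431.9 = 0.02778 A
Voltage across the parallel pair: V_p = I × R_p = 0.02778 × 41.95 = 1.165 V
R_B is across V_p, so use P = V²/R for that branch.
P_R_B = (1.165)² / 390 = 0.003482 W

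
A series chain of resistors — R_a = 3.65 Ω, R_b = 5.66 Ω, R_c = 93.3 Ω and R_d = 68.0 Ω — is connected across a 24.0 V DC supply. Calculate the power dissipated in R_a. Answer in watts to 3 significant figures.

0.0722 W

Series elements share the same current, so find I first, then use P = I²R.
R_total = 3.65 + 5.66 + 93.3 + 68.0 = 170.6 Ω
I = V / R_total = 24.0 / 170.6 = 0.1407 A
P_R_a = I² × R_a = (0.1407)² × 3.65 = 0.07223 W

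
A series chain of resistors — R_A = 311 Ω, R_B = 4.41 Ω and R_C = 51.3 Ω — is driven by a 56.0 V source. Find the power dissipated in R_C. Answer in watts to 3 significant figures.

Series elements share the same current, so find I first, then use P = I²R.
R_total = 311 + 4.41 + 51.3 = 366.7 Ω
I = V / R_total = 56.0 / 366.7 = 0.1527 A
P_R_C = I² × R_C = (0.1527)² × 51.3 = 1.196 W

1.20 W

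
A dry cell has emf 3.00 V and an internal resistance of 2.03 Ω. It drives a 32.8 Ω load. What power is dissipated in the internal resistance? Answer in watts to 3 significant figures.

0.0151 W

r is in series with the load, so it carries the full circuit current — the loss in it is I²r.
I = ε / (r + R) = 3.00 / (2.03 + 32.8) = 0.08613 A
P_int = I² r = (0.08613)² × 2.03 = 0.01506 W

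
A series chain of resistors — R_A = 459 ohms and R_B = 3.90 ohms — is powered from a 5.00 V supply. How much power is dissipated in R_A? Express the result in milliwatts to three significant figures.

Series elements share the same current, so find I first, then use P = I²R.
R_total = 459 + 3.90 = 462.9 Ω
I = V / R_total = 5.00 / 462.9 = 0.01080 A
P_R_A = I² × R_A = (0.01080)² × 459 = 0.05355 W

53.6 mW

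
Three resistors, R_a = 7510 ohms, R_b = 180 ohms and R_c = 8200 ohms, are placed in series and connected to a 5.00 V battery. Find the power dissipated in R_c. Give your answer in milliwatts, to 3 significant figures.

0.812 mW

Series elements share the same current, so find I first, then use P = I²R.
R_total = 7510 + 180 + 8200 = 15890 Ω
I = V / R_total = 5.00 / 15890 = 0.0003147 A
P_R_c = I² × R_c = (0.0003147)² × 8200 = 0.0008119 W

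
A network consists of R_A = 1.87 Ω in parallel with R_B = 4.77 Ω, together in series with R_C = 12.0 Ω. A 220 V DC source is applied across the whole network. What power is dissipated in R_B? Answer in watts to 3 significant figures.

103 W

Reduce the parallel combination to a single R_p; the circuit then becomes R_p in series with the remaining resistor.
R_p = (1.87×4.77)/(1.87+4.77) = 1.343 Ω
R_total = R_p + 12.0 = 1.343 + 12.0 = 13.34 Ω
I = V / R_total = 220 / 13.34 = 16.49 A
Voltage across the parallel pair: V_p = I × R_p = 16.49 × 1.343 = 22.15 V
R_B has V_p across it, so P = V_p²/R_B.
P_R_B = (22.15)² / 4.77 = 102.8 W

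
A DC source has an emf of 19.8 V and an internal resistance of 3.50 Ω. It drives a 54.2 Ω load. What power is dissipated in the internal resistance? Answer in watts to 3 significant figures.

r is in series with the load, so it carries the full circuit current — the loss in it is I²r.
I = ε / (r + R) = 19.8 / (3.50 + 54.2) = 0.3432 A
P_int = I² r = (0.3432)² × 3.50 = 0.4121 W

0.412 W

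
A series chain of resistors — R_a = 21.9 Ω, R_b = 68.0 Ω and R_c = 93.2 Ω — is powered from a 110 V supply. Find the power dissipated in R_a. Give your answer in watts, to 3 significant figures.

The current is common to all series resistors; compute it, then apply P = I²R for the target.
R_total = 21.9 + 68.0 + 93.2 = 183.1 Ω
I = V / R_total = 110 / 183.1 = 0.6008 A
P_R_a = I² × R_a = (0.6008)² × 21.9 = 7.904 W

7.90 W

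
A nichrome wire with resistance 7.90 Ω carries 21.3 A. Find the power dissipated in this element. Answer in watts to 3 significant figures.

The current through and the resistance of the element are both given; use P = I²R.
P = (21.30 A)² × 7.90 Ω = 3584 W

3580 W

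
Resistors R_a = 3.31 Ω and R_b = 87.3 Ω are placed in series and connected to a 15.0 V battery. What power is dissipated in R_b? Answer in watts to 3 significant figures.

2.39 W

Every series element carries the same I. Get I from the total resistance, then P = I² × R_b.
R_total = 3.31 + 87.3 = 90.61 Ω
I = V / R_total = 15.0 / 90.61 = 0.1655 A
P_R_b = I² × R_b = (0.1655)² × 87.3 = 2.392 W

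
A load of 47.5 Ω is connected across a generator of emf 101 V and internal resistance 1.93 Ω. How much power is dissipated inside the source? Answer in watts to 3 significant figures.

r is in series with the load, so it carries the full circuit current — the loss in it is I²r.
I = ε / (r + R) = 101 / (1.93 + 47.5) = 2.043 A
P_int = I² r = (2.043)² × 1.93 = 8.058 W

8.06 W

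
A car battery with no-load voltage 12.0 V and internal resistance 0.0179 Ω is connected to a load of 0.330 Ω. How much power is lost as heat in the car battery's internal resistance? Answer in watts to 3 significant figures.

21.3 W

r is in series with the load, so it carries the full circuit current — the loss in it is I²r.
I = ε / (r + R) = 12.0 / (0.0179 + 0.330) = 34.49 A
P_int = I² r = (34.49)² × 0.0179 = 21.30 W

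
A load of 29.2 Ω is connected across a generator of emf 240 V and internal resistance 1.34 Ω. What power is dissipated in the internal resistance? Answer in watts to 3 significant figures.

Internal loss is I²r, with I set by the total series resistance r+R.
I = ε / (r + R) = 240 / (1.34 + 29.2) = 7.859 A
P_int = I² r = (7.859)² × 1.34 = 82.75 W

82.8 W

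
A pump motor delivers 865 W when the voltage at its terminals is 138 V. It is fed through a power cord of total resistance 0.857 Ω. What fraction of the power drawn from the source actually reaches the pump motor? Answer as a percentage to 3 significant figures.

96.3 %

I = P / V = 865 / 138 = 6.268 A through the power cord.
P_line = I² R_line = (6.268)² × 0.857 = 33.67 W
P_source = P_load + P_line = 865.0 + 33.67 = 898.7 W
η = P_load / P_source = 865.0 / 898.7 = 0.9625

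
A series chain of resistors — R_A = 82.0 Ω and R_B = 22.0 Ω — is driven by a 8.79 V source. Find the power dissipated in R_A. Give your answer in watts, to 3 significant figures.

In a series string the same current flows through every resistor — find that current, then P = I²R for the one we want.
R_total = 82.0 + 22.0 = 104.0 Ω
I = V / R_total = 8.79 / 104.0 = 0.08452 A
P_R_A = I² × R_A = (0.08452)² × 82.0 = 0.5858 W

0.586 W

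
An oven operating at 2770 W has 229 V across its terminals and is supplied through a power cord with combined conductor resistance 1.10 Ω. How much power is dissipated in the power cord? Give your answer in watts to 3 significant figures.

161 W

The power cord and load are in series, so the same current flows in both; the loss is I²R_line.
I = P / V = 2770 / 229 = 12.10 A through the power cord.
P_line = I² R_line = (12.10)² × 1.10 = 160.9 W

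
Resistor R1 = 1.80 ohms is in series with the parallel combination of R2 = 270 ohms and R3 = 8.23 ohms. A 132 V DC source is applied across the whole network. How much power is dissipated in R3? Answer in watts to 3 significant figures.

Reduce the parallel pair to R_p first; the network is then a simple series string.
R_p = (270×8.23)/(270+8.23) = 7.987 Ω
R_total = 1.80 + 7.987 = 9.787 Ω
I = V / R_total = 132 / 9.787 = 13.49 A
Voltage across the parallel pair: V_p = I × R_p = 13.49 × 7.987 = 107.7 V
R3 is across V_p, so use P = V²/R for that branch.
P_R3 = (107.7)² / 8.23 = 1410 W

1410 W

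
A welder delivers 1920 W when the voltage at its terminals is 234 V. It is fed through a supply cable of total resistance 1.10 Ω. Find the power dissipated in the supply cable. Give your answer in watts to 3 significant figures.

74.1 W

Only the current and the line resistance are needed for the I²R loss.
I = P / V = 1920 / 234 = 8.205 A through the supply cable.
P_line = I² R_line = (8.205)² × 1.10 = 74.06 W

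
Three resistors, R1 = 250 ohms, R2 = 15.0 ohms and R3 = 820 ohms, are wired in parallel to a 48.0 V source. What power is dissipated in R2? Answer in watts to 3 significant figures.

Parallel branches share the same voltage; P = V²/R gives the branch power in one step.
P_R2 = V² / R2 = (48.0)² / 15.0 Ω = 153.6 W

154 W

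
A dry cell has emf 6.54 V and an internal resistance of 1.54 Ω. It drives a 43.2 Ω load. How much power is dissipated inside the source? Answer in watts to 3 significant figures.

0.0329 W

r is in series with the load, so it carries the full circuit current — the loss in it is I²r.
I = ε / (r + R) = 6.54 / (1.54 + 43.2) = 0.1462 A
P_int = I² r = (0.1462)² × 1.54 = 0.03291 W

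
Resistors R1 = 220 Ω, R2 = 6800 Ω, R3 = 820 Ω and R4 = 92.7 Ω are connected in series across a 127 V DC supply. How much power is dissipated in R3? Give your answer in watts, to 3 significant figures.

0.210 W

Since the resistors are in series they all carry the loop current I = V/R_total; the power in any one is I²R.
R_total = 220 + 6800 + 820 + 92.7 = 7933 Ω
I = V / R_total = 127 / 7933 = 0.01601 A
P_R3 = I² × R3 = (0.01601)² × 820 = 0.2102 W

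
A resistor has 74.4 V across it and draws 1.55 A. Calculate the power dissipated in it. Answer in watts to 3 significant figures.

Both the voltage across and the current through the element are known, so P = V I applies directly.
P = 74.4 V × 1.550 A = 115.3 W

115 W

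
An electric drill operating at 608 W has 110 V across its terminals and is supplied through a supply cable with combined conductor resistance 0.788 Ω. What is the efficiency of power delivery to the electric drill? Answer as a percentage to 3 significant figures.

I = P / V = 608 / 110 = 5.527 A through the supply cable.
P_line = I² R_line = (5.527)² × 0.788 = 24.07 W
P_source = P_load + P_line = 608.0 + 24.07 = 632.1 W
η = P_load / P_source = 608.0 / 632.1 = 0.9619

96.2 %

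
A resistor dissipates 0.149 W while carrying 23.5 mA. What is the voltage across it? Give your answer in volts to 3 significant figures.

6.34 V

The two known quantities fix the third via V = P / I.
V = 0.149 / 0.02350 = 6.340 V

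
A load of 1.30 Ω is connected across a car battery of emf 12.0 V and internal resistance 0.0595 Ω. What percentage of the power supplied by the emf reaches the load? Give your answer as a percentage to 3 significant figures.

95.6 %

The source delivers εI, of which I²R reaches the load and I²r is lost; since I is common, η = R/(R+r).
η = R / (R + r) = 1.30 / (1.30 + 0.0595) = 0.9562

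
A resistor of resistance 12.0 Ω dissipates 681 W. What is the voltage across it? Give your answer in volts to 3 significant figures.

90.4 V

Rearranging the power relation for the two known quantities gives V = √(P R).
V = √(681 × 12.0) = 90.40 V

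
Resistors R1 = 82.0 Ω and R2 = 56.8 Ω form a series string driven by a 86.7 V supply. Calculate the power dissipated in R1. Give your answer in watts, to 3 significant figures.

Since the resistors are in series they all carry the loop current I = V/R_total; the power in any one is I²R.
R_total = 82.0 + 56.8 = 138.8 Ω
I = V / R_total = 86.7 / 138.8 = 0.6246 A
P_R1 = I² × R1 = (0.6246)² × 82.0 = 31.99 W

32.0 W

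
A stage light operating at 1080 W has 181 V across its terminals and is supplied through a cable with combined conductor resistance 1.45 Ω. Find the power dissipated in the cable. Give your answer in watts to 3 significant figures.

The cable is a series resistance carrying the load current; its dissipation is I²R_line.
I = P / V = 1080 / 181 = 5.967 A through the cable.
P_line = I² R_line = (5.967)² × 1.45 = 51.62 W

51.6 W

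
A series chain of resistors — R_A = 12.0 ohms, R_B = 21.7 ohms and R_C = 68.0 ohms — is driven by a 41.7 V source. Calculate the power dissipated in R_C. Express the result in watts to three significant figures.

Series elements share the same current, so find I first, then use P = I²R.
R_total = 12.0 + 21.7 + 68.0 = 101.7 Ω
I = V / R_total = 41.7 / 101.7 = 0.4100 A
P_R_C = I² × R_C = (0.4100)² × 68.0 = 11.43 W

11.4 W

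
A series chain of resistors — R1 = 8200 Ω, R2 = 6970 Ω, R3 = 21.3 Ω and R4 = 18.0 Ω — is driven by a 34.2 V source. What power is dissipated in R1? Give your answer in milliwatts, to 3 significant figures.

41.5 mW

Since the resistors are in series they all carry the loop current I = V/R_total; the power in any one is I²R.
R_total = 8200 + 6970 + 21.3 + 18.0 = 15210 Ω
I = V / R_total = 34.2 / 15210 = 0.002249 A
P_R1 = I² × R1 = (0.002249)² × 8200 = 0.04146 W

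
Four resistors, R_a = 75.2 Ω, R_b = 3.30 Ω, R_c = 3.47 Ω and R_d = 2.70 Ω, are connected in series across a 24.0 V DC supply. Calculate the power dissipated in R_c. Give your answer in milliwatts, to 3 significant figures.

279 mW

Series elements share the same current, so find I first, then use P = I²R.
R_total = 75.2 + 3.30 + 3.47 + 2.70 = 84.67 Ω
I = V / R_total = 24.0 / 84.67 = 0.2835 A
P_R_c = I² × R_c = (0.2835)² × 3.47 = 0.2788 W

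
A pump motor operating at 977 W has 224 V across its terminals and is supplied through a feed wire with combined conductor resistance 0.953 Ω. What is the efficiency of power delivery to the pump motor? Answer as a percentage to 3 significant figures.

98.2 %

I = P / V = 977 / 224 = 4.362 A through the feed wire.
P_line = I² R_line = (4.362)² × 0.953 = 18.13 W
P_source = P_load + P_line = 977.0 + 18.13 = 995.1 W
η = P_load / P_source = 977.0 / 995.1 = 0.9818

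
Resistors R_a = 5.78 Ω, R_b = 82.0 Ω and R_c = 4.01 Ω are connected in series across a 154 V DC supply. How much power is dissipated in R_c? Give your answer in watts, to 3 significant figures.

11.3 W

Series elements share the same current, so find I first, then use P = I²R.
R_total = 5.78 + 82.0 + 4.01 = 91.79 Ω
I = V / R_total = 154 / 91.79 = 1.678 A
P_R_c = I² × R_c = (1.678)² × 4.01 = 11.29 W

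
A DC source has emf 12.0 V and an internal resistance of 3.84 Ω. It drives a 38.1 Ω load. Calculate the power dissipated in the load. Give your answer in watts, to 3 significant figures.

3.12 W

Load and internal resistance form a series loop — compute the loop current, then the load power via I²R.
I = ε / (r + R) = 12.0 / (3.84 + 38.1) = 0.2861 A
P_load = I² R = (0.2861)² × 38.1 = 3.119 W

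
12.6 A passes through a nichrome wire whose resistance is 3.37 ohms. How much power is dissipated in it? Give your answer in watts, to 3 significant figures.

535 W

With I and R stated, P = I²R applies in one step.
P = (12.60 A)² × 3.37 Ω = 535.0 W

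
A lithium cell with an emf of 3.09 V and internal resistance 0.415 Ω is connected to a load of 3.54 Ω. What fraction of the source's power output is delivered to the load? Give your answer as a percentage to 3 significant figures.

89.5 %

η = P_load/(P_load+P_int) = I²R/(I²R+I²r) = R/(R+r) — the I² cancels for series elements.
η = R / (R + r) = 3.54 / (3.54 + 0.415) = 0.8951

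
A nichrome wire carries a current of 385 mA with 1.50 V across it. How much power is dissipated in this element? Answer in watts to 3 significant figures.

0.578 W

Both the voltage across and the current through the element are known, so P = V I applies directly.
P = 1.50 V × 0.3850 A = 0.5775 W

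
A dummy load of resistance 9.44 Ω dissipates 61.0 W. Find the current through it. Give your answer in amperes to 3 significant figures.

2.54 A

Rearranging the power relation for the two known quantities gives I = √(P / R).
I = √(61.0 / 9.44) = 2.542 A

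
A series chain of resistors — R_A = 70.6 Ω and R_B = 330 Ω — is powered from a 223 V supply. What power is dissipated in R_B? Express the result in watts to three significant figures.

Series elements share the same current, so find I first, then use P = I²R.
R_total = 70.6 + 330 = 400.6 Ω
I = V / R_total = 223 / 400.6 = 0.5567 A
P_R_B = I² × R_B = (0.5567)² × 330 = 102.3 W

102 W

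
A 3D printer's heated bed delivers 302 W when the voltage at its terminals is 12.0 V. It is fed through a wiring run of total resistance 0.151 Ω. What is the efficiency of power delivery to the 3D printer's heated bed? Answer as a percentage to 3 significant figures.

75.9 %

I = P / V = 302 / 12.0 = 25.17 A through the wiring run.
P_line = I² R_line = (25.17)² × 0.151 = 95.64 W
P_source = P_load + P_line = 302.0 + 95.64 = 397.6 W
η = P_load / P_source = 302.0 / 397.6 = 0.7595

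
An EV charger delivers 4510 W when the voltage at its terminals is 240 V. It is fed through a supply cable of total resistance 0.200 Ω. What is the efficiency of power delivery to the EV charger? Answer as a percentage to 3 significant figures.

98.5 %

I = P / V = 4510 / 240 = 18.79 A through the supply cable.
P_line = I² R_line = (18.79)² × 0.200 = 70.63 W
P_source = P_load + P_line = 4510 + 70.63 = 4581 W
η = P_load / P_source = 4510 / 4581 = 0.9846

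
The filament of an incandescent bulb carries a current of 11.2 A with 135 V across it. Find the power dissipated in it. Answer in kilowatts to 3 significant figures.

1.51 kW

V and I are known directly — P = V I, no intermediate step needed.
P = 135 V × 11.20 A = 1512 W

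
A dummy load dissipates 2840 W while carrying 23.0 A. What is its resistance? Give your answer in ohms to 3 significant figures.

5.37 Ω

From P = V I = I²R = V²/R, with the two given quantities we get R = P / I².
R = 2840 / (23.00)² = 5.369 Ω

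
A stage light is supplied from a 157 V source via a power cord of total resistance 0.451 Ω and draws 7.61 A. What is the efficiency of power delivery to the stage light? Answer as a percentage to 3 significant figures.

The power cord carries the full 7.61 A.
P_line = I² R_line = (7.610)² × 0.451 = 26.12 W
P_source = V I = 157 × 7.610 = 1195 W; P_load = 1169 W
η = P_load / P_source = 1169 / 1195 = 0.9781

97.8 %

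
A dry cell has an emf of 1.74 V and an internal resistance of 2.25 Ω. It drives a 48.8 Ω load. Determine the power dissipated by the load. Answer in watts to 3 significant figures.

0.0567 W

The internal resistance and the load are in series, so the same I flows through both; get I from ε/(r+R), then I²R for the load.
I = ε / (r + R) = 1.74 / (2.25 + 48.8) = 0.03408 A
P_load = I² R = (0.03408)² × 48.8 = 0.05669 W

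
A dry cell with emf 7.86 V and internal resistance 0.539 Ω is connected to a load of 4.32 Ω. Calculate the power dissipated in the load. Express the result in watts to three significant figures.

Find the circuit current first, then P = I²R for the load (series elements share I).
I = ε / (r + R) = 7.86 / (0.539 + 4.32) = 1.618 A
P_load = I² R = (1.618)² × 4.32 = 11.30 W

11.3 W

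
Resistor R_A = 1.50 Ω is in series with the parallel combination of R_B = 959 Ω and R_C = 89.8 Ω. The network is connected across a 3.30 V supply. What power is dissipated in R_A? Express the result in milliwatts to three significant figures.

Replace R_B and R_C with their parallel equivalent so the circuit becomes R_A in series with R_p.
R_p = (959×89.8)/(959+89.8) = 82.11 Ω
R_total = 1.50 + 82.11 = 83.61 Ω
I = V / R_total = 3.30 / 83.61 = 0.03947 A
R_A is in the main series path, so its power is I²R_A.
P_R_A = (0.03947)² × 1.50 = 0.002337 W

2.34 mW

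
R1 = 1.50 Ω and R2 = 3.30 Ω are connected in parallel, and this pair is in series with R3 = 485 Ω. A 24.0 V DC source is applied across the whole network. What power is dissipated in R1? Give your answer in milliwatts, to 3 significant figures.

1.73 mW

Collapse the R1‖R2 pair into one equivalent R_p; then R_p and R3 form a series string.
R_p = (1.50×3.30)/(1.50+3.30) = 1.031 Ω
R_total = R_p + 485 = 1.031 + 485 = 486.0 Ω
I = V / R_total = 24.0 / 486.0 = 0.04938 A
Voltage across the parallel pair: V_p = I × R_p = 0.04938 × 1.031 = 0.05092 V
R1 has V_p across it, so P = V_p²/R1.
P_R1 = (0.05092)² / 1.50 = 0.001729 W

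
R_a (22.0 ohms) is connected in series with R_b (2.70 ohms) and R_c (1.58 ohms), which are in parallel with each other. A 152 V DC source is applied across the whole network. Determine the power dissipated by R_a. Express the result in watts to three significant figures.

961 W

Reduce the parallel pair to R_p first; the network is then a simple series string.
R_p = (2.70×1.58)/(2.70+1.58) = 0.9967 Ω
R_total = 22.0 + 0.9967 = 23.00 Ω
I = V / R_total = 152 / 23.00 = 6.610 A
The full supply current passes through R_a: P = I²R.
P_R_a = (6.610)² × 22.0 = 961.1 W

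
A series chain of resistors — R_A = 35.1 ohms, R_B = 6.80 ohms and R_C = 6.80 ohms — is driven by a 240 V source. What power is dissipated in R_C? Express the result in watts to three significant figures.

In a series string the same current flows through every resistor — find that current, then P = I²R for the one we want.
R_total = 35.1 + 6.80 + 6.80 = 48.70 Ω
I = V / R_total = 240 / 48.70 = 4.928 A
P_R_C = I² × R_C = (4.928)² × 6.80 = 165.1 W

165 W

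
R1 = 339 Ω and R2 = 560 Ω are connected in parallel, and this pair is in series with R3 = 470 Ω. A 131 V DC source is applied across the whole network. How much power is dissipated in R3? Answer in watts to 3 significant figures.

17.4 W

First find R_p for the parallel pair, then treat R_p + R3 as a series loop.
R_p = (339×560)/(339+560) = 211.2 Ω
R_total = R_p + 470 = 211.2 + 470 = 681.2 Ω
I = V / R_total = 131 / 681.2 = 0.1923 A
All the supply current flows through R3; use P = I²R3.
P_R3 = (0.1923)² × 470 = 17.38 W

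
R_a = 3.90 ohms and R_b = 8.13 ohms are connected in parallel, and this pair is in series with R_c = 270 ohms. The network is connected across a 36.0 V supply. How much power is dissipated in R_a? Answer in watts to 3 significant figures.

0.0311 W

Combine R_a and R_b into their parallel equivalent first, reducing the network to two series resistors.
R_p = (3.90×8.13)/(3.90+8.13) = 2.636 Ω
R_total = R_p + 270 = 2.636 + 270 = 272.6 Ω
I = V / R_total = 36.0 / 272.6 = 0.1320 A
Voltage across the parallel pair: V_p = I × R_p = 0.1320 × 2.636 = 0.3480 V
Use P = V²/R for R_a with V = V_p.
P_R_a = (0.3480)² / 3.90 = 0.03106 W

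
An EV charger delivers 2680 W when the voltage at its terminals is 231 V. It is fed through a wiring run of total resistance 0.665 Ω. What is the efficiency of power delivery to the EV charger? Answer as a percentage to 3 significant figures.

I = P / V = 2680 / 231 = 11.60 A through the wiring run.
P_line = I² R_line = (11.60)² × 0.665 = 89.51 W
P_source = P_load + P_line = 2680 + 89.51 = 2770 W
η = P_load / P_source = 2680 / 2770 = 0.9677

96.8 %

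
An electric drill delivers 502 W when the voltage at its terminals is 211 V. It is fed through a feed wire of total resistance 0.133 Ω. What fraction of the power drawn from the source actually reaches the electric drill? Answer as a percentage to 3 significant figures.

I = P / V = 502 / 211 = 2.379 A through the feed wire.
P_line = I² R_line = (2.379)² × 0.133 = 0.7528 W
P_source = P_load + P_line = 502.0 + 0.7528 = 502.8 W
η = P_load / P_source = 502.0 / 502.8 = 0.9985

99.9 %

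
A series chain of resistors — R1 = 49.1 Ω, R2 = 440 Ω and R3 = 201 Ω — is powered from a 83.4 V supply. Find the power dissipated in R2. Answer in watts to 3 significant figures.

Every series element carries the same I. Get I from the total resistance, then P = I² × R2.
R_total = 49.1 + 440 + 201 = 690.1 Ω
I = V / R_total = 83.4 / 690.1 = 0.1209 A
P_R2 = I² × R2 = (0.1209)² × 440 = 6.426 W

6.43 W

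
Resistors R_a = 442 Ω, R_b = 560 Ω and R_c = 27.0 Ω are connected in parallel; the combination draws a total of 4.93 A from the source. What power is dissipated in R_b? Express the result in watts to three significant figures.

Only the total current is stated, so first find the parallel equivalent to get the voltage across the combination.
1/R_eq = 1/442 + 1/560 + 1/27.0 ⇒ R_eq = 24.34 Ω
V = I_total × R_eq = 4.930 × 24.34 = 120.0 V
P_R_b = V² / R_b = (120.0)² / 560 = 25.71 W

25.7 W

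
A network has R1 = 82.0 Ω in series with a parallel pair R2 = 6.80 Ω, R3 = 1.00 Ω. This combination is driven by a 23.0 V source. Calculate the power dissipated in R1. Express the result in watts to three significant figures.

6.32 W

Reduce the parallel pair to R_p first; the network is then a simple series string.
R_p = (6.80×1.00)/(6.80+1.00) = 0.8718 Ω
R_total = 82.0 + 0.8718 = 82.87 Ω
I = V / R_total = 23.0 / 82.87 = 0.2775 A
All the current flows through R1; use P = I²R.
P_R1 = (0.2775)² × 82.0 = 6.316 W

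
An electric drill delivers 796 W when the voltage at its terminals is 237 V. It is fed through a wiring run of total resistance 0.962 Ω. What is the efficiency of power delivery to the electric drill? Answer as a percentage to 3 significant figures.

98.7 %

I = P / V = 796 / 237 = 3.359 A through the wiring run.
P_line = I² R_line = (3.359)² × 0.962 = 10.85 W
P_source = P_load + P_line = 796.0 + 10.85 = 806.9 W
η = P_load / P_source = 796.0 / 806.9 = 0.9866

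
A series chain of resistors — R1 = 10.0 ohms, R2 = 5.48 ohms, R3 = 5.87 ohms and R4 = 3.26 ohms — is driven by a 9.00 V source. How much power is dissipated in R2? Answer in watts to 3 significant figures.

Every series element carries the same I. Get I from the total resistance, then P = I² × R2.
R_total = 10.0 + 5.48 + 5.87 + 3.26 = 24.61 Ω
I = V / R_total = 9.00 / 24.61 = 0.3657 A
P_R2 = I² × R2 = (0.3657)² × 5.48 = 0.7329 W

0.733 W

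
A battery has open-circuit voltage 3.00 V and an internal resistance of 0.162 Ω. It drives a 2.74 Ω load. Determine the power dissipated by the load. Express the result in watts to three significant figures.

2.93 W

The internal resistance and the load are in series, so the same I flows through both; get I from ε/(r+R), then I²R for the load.
I = ε / (r + R) = 3.00 / (0.162 + 2.74) = 1.034 A
P_load = I² R = (1.034)² × 2.74 = 2.928 W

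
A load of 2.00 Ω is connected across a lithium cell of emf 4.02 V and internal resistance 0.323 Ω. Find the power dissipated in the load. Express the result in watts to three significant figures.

With r and R in series, I = ε/(r+R); the load dissipates I²R.
I = ε / (r + R) = 4.02 / (0.323 + 2.00) = 1.731 A
P_load = I² R = (1.731)² × 2.00 = 5.989 W

5.99 W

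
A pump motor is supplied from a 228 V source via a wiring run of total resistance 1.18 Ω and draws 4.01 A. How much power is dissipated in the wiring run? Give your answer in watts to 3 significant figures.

Line loss is just I²R for the cable — we know both I and R_line directly.
The wiring run carries the full 4.01 A.
P_line = I² R_line = (4.010)² × 1.18 = 18.97 W

19.0 W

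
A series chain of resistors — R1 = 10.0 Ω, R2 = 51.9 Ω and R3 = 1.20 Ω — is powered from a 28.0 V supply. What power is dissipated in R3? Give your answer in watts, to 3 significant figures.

Since the resistors are in series they all carry the loop current I = V/R_total; the power in any one is I²R.
R_total = 10.0 + 51.9 + 1.20 = 63.10 Ω
I = V / R_total = 28.0 / 63.10 = 0.4437 A
P_R3 = I² × R3 = (0.4437)² × 1.20 = 0.2363 W

0.236 W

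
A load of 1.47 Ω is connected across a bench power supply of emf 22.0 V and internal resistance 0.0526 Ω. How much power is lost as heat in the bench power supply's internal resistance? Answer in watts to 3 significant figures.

The source's internal resistance is just another series element carrying I; its dissipation is I²r.
I = ε / (r + R) = 22.0 / (0.0526 + 1.47) = 14.45 A
P_int = I² r = (14.45)² × 0.0526 = 10.98 W

11.0 W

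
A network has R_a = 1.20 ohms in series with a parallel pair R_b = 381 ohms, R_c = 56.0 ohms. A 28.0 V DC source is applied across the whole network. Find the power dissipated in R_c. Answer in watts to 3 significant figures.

Replace R_b and R_c with their parallel equivalent so the circuit becomes R_a in series with R_p.
R_p = (381×56.0)/(381+56.0) = 48.82 Ω
R_total = 1.20 + 48.82 = 50.02 Ω
I = V / R_total = 28.0 / 50.02 = 0.5597 A
Voltage across the parallel pair: V_p = I × R_p = 0.5597 × 48.82 = 27.33 V
R_c sees V_p directly, so P = V_p² / R_c.
P_R_c = (27.33)² / 56.0 = 13.34 W

13.3 W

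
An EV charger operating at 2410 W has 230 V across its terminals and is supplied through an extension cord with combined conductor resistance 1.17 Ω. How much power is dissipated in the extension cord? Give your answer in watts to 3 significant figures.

The extension cord is a series resistance carrying the load current; its dissipation is I²R_line.
I = P / V = 2410 / 230 = 10.48 A through the extension cord.
P_line = I² R_line = (10.48)² × 1.17 = 128.5 W

128 W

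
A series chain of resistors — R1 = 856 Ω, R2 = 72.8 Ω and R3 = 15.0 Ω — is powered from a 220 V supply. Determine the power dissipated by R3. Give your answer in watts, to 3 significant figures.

0.815 W

Series elements share the same current, so find I first, then use P = I²R.
R_total = 856 + 72.8 + 15.0 = 943.8 Ω
I = V / R_total = 220 / 943.8 = 0.2331 A
P_R3 = I² × R3 = (0.2331)² × 15.0 = 0.8150 W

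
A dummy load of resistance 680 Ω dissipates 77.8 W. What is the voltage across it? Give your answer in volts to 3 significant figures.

230 V

The two known quantities fix the third via V = √(P R).
V = √(77.8 × 680) = 230.0 V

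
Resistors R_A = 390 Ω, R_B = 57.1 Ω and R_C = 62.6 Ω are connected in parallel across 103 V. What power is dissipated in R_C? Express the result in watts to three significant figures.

Every branch has 103 V across it, so for R_C the power is simply V²/R.
P_R_C = V² / R_C = (103)² / 62.6 Ω = 169.5 W

169 W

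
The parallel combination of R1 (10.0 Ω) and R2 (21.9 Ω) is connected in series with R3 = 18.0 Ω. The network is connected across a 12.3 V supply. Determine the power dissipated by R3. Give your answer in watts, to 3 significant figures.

4.40 W

Collapse the R1‖R2 pair into one equivalent R_p; then R_p and R3 form a series string.
R_p = (10.0×21.9)/(10.0+21.9) = 6.865 Ω
R_total = R_p + 18.0 = 6.865 + 18.0 = 24.87 Ω
I = V / R_total = 12.3 / 24.87 = 0.4947 A
R3 is the series element, so its power is I²R.
P_R3 = (0.4947)² × 18.0 = 4.405 W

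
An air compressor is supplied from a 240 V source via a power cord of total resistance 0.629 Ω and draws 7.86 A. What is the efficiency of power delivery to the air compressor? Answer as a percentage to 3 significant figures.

97.9 %

The power cord carries the full 7.86 A.
P_line = I² R_line = (7.860)² × 0.629 = 38.86 W
P_source = V I = 240 × 7.860 = 1886 W; P_load = 1848 W
η = P_load / P_source = 1848 / 1886 = 0.9794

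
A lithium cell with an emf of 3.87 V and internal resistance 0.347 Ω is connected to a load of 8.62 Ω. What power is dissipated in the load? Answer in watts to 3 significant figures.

1.61 W

Find the circuit current first, then P = I²R for the load (series elements share I).
I = ε / (r + R) = 3.87 / (0.347 + 8.62) = 0.4316 A
P_load = I² R = (0.4316)² × 8.62 = 1.606 W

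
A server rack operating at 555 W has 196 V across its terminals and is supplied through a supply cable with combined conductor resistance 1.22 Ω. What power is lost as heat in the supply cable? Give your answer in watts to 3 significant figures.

9.78 W

The supply cable and load are in series, so the same current flows in both; the loss is I²R_line.
I = P / V = 555 / 196 = 2.832 A through the supply cable.
P_line = I² R_line = (2.832)² × 1.22 = 9.782 W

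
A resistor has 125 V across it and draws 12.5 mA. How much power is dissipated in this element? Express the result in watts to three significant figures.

Both the voltage across and the current through the element are known, so P = V I applies directly.
P = 125 V × 0.01250 A = 1.562 W

1.56 W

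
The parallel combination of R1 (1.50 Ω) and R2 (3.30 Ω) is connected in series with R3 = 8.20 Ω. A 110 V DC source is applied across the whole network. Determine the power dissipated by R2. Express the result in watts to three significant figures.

45.8 W

Reduce the parallel combination to a single R_p; the circuit then becomes R_p in series with the remaining resistor.
R_p = (1.50×3.30)/(1.50+3.30) = 1.031 Ω
R_total = R_p + 8.20 = 1.031 + 8.20 = 9.231 Ω
I = V / R_total = 110 / 9.231 = 11.92 A
Voltage across the parallel pair: V_p = I × R_p = 11.92 × 1.031 = 12.29 V
Use P = V²/R for R2 with V = V_p.
P_R2 = (12.29)² / 3.30 = 45.76 W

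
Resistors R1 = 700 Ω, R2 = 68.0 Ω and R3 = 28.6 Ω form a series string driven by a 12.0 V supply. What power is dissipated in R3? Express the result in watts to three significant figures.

Every series element carries the same I. Get I from the total resistance, then P = I² × R3.
R_total = 700 + 68.0 + 28.6 = 796.6 Ω
I = V / R_total = 12.0 / 796.6 = 0.01506 A
P_R3 = I² × R3 = (0.01506)² × 28.6 = 0.006490 W

0.00649 W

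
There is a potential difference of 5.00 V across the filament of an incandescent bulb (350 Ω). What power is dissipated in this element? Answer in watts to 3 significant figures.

0.0714 W

Voltage and resistance are given, so P = V²/R is the one-step route.
P = (5.00 V)² / 350 Ω = 0.07143 W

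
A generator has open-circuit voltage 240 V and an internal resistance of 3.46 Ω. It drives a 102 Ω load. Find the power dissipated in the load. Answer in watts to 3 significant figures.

Load and internal resistance form a series loop — compute the loop current, then the load power via I²R.
I = ε / (r + R) = 240 / (3.46 + 102) = 2.276 A
P_load = I² R = (2.276)² × 102 = 528.3 W

528 W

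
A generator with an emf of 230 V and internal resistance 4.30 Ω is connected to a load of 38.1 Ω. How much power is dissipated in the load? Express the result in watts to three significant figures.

1120 W

The internal resistance and the load are in series, so the same I flows through both; get I from ε/(r+R), then I²R for the load.
I = ε / (r + R) = 230 / (4.30 + 38.1) = 5.425 A
P_load = I² R = (5.425)² × 38.1 = 1121 W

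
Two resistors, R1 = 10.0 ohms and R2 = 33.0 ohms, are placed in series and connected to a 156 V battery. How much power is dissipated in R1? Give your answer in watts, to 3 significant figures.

In a series string the same current flows through every resistor — find that current, then P = I²R for the one we want.
R_total = 10.0 + 33.0 = 43.00 Ω
I = V / R_total = 156 / 43.00 = 3.628 A
P_R1 = I² × R1 = (3.628)² × 10.0 = 131.6 W

132 W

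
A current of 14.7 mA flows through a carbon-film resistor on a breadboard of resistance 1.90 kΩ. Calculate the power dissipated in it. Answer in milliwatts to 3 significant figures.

411 mW

Knowing I and R, the power is just I²R — no need to find V first.
P = (0.01470 A)² × 1900 Ω = 0.4106 W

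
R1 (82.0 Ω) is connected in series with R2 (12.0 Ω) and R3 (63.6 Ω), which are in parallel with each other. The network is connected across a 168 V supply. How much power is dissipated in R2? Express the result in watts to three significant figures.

28.3 W

Collapse R2‖R3 to a single equivalent, reducing the network to two series elements.
R_p = (12.0×63.6)/(12.0+63.6) = 10.10 Ω
R_total = 82.0 + 10.10 = 92.10 Ω
I = V / R_total = 168 / 92.10 = 1.824 A
Voltage across the parallel pair: V_p = I × R_p = 1.824 × 10.10 = 18.42 V
R2 is across V_p, so use P = V²/R for that branch.
P_R2 = (18.42)² / 12.0 = 28.26 W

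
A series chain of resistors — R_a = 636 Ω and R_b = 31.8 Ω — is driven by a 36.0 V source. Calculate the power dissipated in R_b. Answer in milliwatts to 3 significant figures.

92.4 mW

Since the resistors are in series they all carry the loop current I = V/R_total; the power in any one is I²R.
R_total = 636 + 31.8 = 667.8 Ω
I = V / R_total = 36.0 / 667.8 = 0.05391 A
P_R_b = I² × R_b = (0.05391)² × 31.8 = 0.09241 W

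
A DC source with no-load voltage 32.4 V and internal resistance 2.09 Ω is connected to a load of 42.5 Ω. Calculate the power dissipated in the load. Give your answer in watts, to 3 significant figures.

22.4 W

The internal resistance and the load are in series, so the same I flows through both; get I from ε/(r+R), then I²R for the load.
I = ε / (r + R) = 32.4 / (2.09 + 42.5) = 0.7266 A
P_load = I² R = (0.7266)² × 42.5 = 22.44 W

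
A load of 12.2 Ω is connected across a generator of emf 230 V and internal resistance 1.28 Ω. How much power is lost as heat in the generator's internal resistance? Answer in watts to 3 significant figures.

The internal resistance carries the same current as the load; P_int = I²r.
I = ε / (r + R) = 230 / (1.28 + 12.2) = 17.06 A
P_int = I² r = (17.06)² × 1.28 = 372.6 W

373 W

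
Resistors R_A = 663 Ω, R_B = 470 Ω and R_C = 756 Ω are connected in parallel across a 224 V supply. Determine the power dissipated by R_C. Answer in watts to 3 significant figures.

66.4 W

R_C sits directly across the source, so P = V²/R with V = 224 V.
P_R_C = V² / R_C = (224)² / 756 Ω = 66.37 W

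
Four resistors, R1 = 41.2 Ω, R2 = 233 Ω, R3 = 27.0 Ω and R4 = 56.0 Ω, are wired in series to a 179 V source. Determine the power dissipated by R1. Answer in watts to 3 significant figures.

10.3 W

In a series string the same current flows through every resistor — find that current, then P = I²R for the one we want.
R_total = 41.2 + 233 + 27.0 + 56.0 = 357.2 Ω
I = V / R_total = 179 / 357.2 = 0.5011 A
P_R1 = I² × R1 = (0.5011)² × 41.2 = 10.35 W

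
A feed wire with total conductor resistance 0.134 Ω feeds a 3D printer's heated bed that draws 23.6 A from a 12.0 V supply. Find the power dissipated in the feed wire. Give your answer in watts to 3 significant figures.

74.6 W

Only the current and the line resistance are needed for the I²R loss.
The feed wire carries the full 23.6 A.
P_line = I² R_line = (23.60)² × 0.134 = 74.63 W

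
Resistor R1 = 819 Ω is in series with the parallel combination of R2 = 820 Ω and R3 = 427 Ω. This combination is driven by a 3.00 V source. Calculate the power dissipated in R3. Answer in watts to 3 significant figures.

Replace R2 and R3 with their parallel equivalent so the circuit becomes R1 in series with R_p.
R_p = (820×427)/(820+427) = 280.8 Ω
R_total = 819 + 280.8 = 1100 Ω
I = V / R_total = 3.00 / 1100 = 0.002728 A
Voltage across the parallel pair: V_p = I × R_p = 0.002728 × 280.8 = 0.7659 V
R3 sees V_p directly, so P = V_p² / R3.
P_R3 = (0.7659)² / 427 = 0.001374 W

0.00137 W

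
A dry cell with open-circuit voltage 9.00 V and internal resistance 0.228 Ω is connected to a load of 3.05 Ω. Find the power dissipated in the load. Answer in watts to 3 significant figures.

With r and R in series, I = ε/(r+R); the load dissipates I²R.
I = ε / (r + R) = 9.00 / (0.228 + 3.05) = 2.746 A
P_load = I² R = (2.746)² × 3.05 = 22.99 W

23.0 W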